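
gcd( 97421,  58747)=1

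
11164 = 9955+1209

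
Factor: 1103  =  1103^1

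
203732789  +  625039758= 828772547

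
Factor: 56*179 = 10024 = 2^3 * 7^1*179^1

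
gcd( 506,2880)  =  2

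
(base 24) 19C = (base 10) 804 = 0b1100100100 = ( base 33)OC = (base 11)671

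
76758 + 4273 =81031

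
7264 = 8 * 908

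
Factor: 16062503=16062503^1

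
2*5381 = 10762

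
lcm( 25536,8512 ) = 25536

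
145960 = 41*3560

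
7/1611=7/1611 = 0.00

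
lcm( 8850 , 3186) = 79650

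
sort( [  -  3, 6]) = [  -  3,6]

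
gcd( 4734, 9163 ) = 1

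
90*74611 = 6714990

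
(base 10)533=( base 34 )FN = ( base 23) 104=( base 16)215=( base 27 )JK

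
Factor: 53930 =2^1 * 5^1 * 5393^1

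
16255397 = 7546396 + 8709001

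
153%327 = 153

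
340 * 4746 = 1613640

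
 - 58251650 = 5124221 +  - 63375871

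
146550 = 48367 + 98183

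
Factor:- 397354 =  - 2^1*61^1*3257^1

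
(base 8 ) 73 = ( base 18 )35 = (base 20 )2J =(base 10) 59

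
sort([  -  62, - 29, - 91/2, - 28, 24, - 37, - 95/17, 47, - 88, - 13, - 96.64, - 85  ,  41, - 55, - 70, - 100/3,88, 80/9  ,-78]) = [ - 96.64, - 88, - 85, - 78, - 70, - 62, - 55, - 91/2, - 37, - 100/3, -29, -28, - 13, - 95/17, 80/9, 24 , 41,47, 88]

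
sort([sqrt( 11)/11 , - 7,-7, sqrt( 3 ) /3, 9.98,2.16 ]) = [-7, - 7, sqrt( 11 ) /11,sqrt( 3) /3,2.16,9.98 ] 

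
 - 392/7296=-49/912 = -0.05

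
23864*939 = 22408296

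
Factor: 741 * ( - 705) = -3^2*5^1*13^1*19^1*47^1 = -  522405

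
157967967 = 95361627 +62606340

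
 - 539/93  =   - 539/93= - 5.80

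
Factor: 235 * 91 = 21385 = 5^1*7^1*13^1*47^1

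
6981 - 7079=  - 98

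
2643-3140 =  - 497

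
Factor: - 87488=-2^6*1367^1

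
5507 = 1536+3971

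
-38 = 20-58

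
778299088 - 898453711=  - 120154623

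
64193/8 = 8024 + 1/8 = 8024.12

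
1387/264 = 1387/264 = 5.25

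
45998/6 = 22999/3 = 7666.33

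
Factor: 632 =2^3*79^1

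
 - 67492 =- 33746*2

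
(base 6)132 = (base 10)56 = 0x38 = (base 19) 2i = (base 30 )1q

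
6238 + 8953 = 15191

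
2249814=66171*34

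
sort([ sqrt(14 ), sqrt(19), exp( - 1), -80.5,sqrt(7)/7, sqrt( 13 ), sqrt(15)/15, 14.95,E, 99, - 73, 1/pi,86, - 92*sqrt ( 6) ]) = [ - 92*sqrt(6), - 80.5, - 73,sqrt(15) /15,1/pi,  exp (-1),sqrt (7)/7,  E, sqrt( 13),sqrt( 14),sqrt ( 19),14.95,86,99] 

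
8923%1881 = 1399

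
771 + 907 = 1678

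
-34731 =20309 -55040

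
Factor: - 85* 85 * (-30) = 216750 = 2^1 * 3^1*5^3*17^2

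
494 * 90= 44460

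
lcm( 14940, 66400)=597600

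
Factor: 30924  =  2^2*3^2*859^1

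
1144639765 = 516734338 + 627905427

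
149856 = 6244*24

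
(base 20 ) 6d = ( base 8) 205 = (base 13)A3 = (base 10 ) 133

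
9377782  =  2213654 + 7164128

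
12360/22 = 561 + 9/11 = 561.82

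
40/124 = 10/31 = 0.32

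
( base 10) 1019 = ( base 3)1101202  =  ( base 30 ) 13t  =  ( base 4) 33323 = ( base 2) 1111111011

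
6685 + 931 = 7616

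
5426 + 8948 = 14374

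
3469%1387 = 695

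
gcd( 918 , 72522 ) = 918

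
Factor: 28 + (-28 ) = 0^1 = 0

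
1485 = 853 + 632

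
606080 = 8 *75760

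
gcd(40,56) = 8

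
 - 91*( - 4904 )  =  446264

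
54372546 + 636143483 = 690516029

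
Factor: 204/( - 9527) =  - 2^2*3^1*  7^( -1)*17^1*1361^( - 1) 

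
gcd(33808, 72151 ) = 1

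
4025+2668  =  6693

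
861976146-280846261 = 581129885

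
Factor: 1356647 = 1356647^1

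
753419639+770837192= 1524256831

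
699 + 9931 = 10630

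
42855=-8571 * ( - 5 )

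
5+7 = 12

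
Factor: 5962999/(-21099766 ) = - 2^(-1 )*7^1*19^( - 1 )*41^1*79^1*263^1*555257^(-1)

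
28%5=3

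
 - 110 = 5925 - 6035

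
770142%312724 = 144694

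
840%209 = 4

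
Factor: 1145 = 5^1*229^1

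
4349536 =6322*688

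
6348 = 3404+2944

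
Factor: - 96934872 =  - 2^3*3^1*4038953^1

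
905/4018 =905/4018=0.23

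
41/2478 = 41/2478 = 0.02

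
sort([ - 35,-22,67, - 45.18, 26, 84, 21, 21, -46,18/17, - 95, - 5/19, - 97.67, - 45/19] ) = [ - 97.67, - 95, - 46, - 45.18, - 35, - 22, - 45/19,- 5/19,18/17, 21, 21, 26,67,84] 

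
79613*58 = 4617554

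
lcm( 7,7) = 7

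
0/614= 0 = 0.00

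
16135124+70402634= 86537758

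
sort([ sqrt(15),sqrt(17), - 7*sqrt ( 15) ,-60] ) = [ - 60, - 7 * sqrt(15),sqrt(15 ),sqrt(17) ]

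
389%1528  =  389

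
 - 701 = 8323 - 9024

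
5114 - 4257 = 857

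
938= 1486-548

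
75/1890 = 5/126 = 0.04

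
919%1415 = 919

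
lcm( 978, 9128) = 27384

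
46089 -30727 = 15362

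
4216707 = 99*42593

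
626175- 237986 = 388189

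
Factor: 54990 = 2^1 * 3^2*5^1*13^1 *47^1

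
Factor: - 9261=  - 3^3*7^3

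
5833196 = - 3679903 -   -  9513099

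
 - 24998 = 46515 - 71513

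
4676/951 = 4676/951 = 4.92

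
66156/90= 11026/15 = 735.07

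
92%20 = 12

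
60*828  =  49680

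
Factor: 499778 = 2^1*283^1*883^1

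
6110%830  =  300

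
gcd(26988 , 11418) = 1038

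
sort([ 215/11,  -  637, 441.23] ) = [ - 637, 215/11,  441.23 ] 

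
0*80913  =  0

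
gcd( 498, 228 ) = 6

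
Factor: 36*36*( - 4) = -2^6*3^4  =  - 5184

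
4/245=4/245 = 0.02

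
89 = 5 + 84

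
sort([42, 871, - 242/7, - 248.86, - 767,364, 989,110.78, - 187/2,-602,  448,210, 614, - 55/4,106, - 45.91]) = [ - 767, - 602, - 248.86, - 187/2, - 45.91, -242/7, - 55/4, 42, 106, 110.78,210, 364,  448, 614, 871,989] 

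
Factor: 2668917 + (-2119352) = 549565 = 5^1*109913^1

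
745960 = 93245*8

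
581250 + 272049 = 853299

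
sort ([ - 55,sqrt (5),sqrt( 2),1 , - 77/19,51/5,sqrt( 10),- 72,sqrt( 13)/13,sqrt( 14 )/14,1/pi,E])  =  [ - 72 , - 55,-77/19,sqrt( 14)/14,sqrt( 13) /13,1/pi,1, sqrt( 2 ), sqrt(5),E,sqrt(10), 51/5] 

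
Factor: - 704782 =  - 2^1 *13^1*27107^1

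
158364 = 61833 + 96531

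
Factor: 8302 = 2^1*7^1 * 593^1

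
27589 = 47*587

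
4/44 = 1/11 = 0.09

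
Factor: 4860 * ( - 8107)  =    -  39400020=-2^2*3^5*5^1 * 11^2*67^1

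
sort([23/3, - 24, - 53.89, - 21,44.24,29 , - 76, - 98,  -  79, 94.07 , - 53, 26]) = [ -98, - 79 ,-76, - 53.89,  -  53, - 24, - 21,23/3 , 26 , 29,44.24,  94.07] 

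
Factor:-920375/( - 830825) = 185/167 = 5^1*37^1*167^( - 1)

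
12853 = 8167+4686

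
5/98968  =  5/98968 = 0.00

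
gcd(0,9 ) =9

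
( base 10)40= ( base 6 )104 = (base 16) 28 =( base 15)2A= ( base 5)130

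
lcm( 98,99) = 9702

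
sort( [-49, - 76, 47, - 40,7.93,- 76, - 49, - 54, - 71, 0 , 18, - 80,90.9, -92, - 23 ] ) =[ - 92, - 80, - 76, - 76, - 71, - 54, - 49, - 49,- 40, - 23,0, 7.93,18, 47 , 90.9] 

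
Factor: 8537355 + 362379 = 8899734 = 2^1*3^1*1483289^1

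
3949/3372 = 1 + 577/3372 = 1.17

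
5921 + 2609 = 8530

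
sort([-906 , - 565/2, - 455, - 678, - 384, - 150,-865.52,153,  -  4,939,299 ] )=[ - 906, - 865.52, - 678, - 455, - 384 , - 565/2, - 150,  -  4, 153, 299, 939]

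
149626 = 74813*2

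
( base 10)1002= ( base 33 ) uc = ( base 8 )1752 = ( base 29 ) 15G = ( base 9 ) 1333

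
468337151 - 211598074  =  256739077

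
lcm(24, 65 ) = 1560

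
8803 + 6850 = 15653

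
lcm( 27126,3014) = 27126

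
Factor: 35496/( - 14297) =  - 2^3*3^2*29^ ( - 1) = -  72/29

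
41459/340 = 121 + 319/340= 121.94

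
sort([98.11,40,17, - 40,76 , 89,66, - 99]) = [-99, - 40, 17, 40,66, 76,  89,98.11] 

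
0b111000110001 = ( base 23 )6jm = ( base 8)7061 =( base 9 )4876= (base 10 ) 3633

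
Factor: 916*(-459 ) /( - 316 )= 105111/79= 3^3*17^1*79^(-1 )*229^1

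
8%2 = 0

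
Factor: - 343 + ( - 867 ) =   -  1210 = - 2^1 * 5^1 *11^2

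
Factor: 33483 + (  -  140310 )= -3^1*7^1*5087^1 =-106827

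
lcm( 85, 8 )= 680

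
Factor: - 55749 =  - 3^1 * 18583^1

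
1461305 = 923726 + 537579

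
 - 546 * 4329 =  - 2363634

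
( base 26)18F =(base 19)296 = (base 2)1110000011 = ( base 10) 899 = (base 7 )2423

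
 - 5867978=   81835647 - 87703625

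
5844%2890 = 64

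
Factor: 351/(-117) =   -  3 = - 3^1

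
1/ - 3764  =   - 1  +  3763/3764  =  -0.00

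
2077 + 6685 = 8762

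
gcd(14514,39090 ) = 6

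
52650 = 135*390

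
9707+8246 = 17953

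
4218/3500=2109/1750 = 1.21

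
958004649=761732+957242917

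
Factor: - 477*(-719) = 3^2*53^1*719^1 = 342963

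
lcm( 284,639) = 2556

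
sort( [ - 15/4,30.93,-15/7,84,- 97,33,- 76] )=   [ - 97, - 76,-15/4, - 15/7, 30.93,  33 , 84] 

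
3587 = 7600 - 4013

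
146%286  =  146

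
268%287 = 268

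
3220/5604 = 805/1401 = 0.57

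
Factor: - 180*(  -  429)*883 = 2^2*3^3*5^1*11^1*13^1*883^1 = 68185260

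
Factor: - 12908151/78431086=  - 2^( - 1)*3^2*17^1 * 239^1 * 353^1*39215543^( - 1) 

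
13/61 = 13/61 =0.21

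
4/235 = 4/235 = 0.02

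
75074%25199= 24676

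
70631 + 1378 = 72009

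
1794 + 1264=3058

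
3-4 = - 1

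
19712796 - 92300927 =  - 72588131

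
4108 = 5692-1584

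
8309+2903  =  11212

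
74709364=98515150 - 23805786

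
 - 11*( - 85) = 935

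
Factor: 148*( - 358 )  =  - 52984=-2^3*37^1 * 179^1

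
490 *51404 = 25187960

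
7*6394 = 44758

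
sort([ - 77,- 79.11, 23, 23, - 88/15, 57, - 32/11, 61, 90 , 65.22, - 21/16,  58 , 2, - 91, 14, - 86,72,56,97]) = [ - 91, - 86 , - 79.11,-77, - 88/15, - 32/11, - 21/16,2, 14,23, 23,  56,  57, 58,61,65.22,72, 90,97]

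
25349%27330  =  25349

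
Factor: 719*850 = 611150 = 2^1*5^2* 17^1*719^1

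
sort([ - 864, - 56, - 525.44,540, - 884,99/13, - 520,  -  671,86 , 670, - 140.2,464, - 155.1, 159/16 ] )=[-884, - 864, - 671 , - 525.44, - 520,  -  155.1, -140.2,-56,99/13 , 159/16,86,  464,540,670 ] 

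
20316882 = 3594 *5653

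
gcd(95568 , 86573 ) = 1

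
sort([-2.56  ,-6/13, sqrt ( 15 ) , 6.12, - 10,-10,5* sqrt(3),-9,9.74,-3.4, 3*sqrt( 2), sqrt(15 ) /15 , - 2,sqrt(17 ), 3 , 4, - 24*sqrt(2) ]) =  [-24*sqrt( 2 ), - 10,-10,  -  9, - 3.4, - 2.56, - 2,-6/13,  sqrt (15) /15,  3,sqrt(15),  4 , sqrt( 17 ) , 3*sqrt( 2),6.12, 5*sqrt(3),9.74]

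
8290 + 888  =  9178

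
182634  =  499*366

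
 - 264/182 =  - 2 +50/91 = - 1.45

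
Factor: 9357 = 3^1 * 3119^1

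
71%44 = 27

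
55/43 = 55/43 = 1.28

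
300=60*5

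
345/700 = 69/140= 0.49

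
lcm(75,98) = 7350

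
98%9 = 8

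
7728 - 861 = 6867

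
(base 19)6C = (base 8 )176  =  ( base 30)46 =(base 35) 3L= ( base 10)126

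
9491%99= 86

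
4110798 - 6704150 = - 2593352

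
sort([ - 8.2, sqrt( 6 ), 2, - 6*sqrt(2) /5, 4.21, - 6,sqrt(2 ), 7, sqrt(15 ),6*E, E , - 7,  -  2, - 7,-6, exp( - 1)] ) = [ - 8.2, - 7, - 7,  -  6, - 6 ,-2, - 6 * sqrt(2)/5, exp (-1 ), sqrt( 2), 2,sqrt( 6 ),E, sqrt(15), 4.21,7, 6*E] 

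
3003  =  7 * 429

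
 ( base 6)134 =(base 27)24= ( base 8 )72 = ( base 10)58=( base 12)4a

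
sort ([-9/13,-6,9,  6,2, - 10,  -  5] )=[ - 10,-6, -5, - 9/13,2,6, 9]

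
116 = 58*2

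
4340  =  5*868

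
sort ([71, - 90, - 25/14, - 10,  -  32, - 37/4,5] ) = [ - 90 ,-32, - 10, - 37/4, - 25/14,5,  71]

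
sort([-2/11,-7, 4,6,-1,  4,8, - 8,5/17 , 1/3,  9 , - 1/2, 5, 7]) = [ - 8,-7, - 1, - 1/2, - 2/11,5/17,1/3,4,4, 5,6,7, 8,9] 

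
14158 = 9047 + 5111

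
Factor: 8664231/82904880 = 2888077/27634960= 2^(-4 )*5^ ( - 1)*23^( - 2) *653^( - 1)*2888077^1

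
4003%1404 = 1195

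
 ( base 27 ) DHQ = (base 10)9962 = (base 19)18B6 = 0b10011011101010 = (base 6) 114042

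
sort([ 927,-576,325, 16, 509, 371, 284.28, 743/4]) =[ - 576 , 16, 743/4, 284.28, 325, 371, 509,927]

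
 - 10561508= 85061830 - 95623338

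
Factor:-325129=-7^1 * 46447^1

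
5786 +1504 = 7290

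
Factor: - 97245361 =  - 37^1* 131^1*20063^1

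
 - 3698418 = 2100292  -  5798710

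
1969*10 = 19690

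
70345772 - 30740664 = 39605108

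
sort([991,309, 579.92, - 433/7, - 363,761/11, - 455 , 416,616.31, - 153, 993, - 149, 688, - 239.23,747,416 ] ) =[ - 455, - 363, - 239.23,- 153, - 149, - 433/7, 761/11,309, 416,  416, 579.92,616.31,688,  747,  991, 993]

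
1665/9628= 1665/9628= 0.17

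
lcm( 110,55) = 110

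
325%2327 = 325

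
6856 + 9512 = 16368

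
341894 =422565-80671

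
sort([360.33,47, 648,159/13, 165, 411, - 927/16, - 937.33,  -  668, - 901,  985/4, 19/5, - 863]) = [ - 937.33, - 901, - 863, - 668, - 927/16,19/5,159/13, 47, 165  ,  985/4, 360.33 , 411, 648 ]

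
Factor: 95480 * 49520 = 4728169600  =  2^7*5^2*7^1*11^1*31^1*619^1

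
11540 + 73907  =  85447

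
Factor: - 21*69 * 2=-2898 = - 2^1*3^2*7^1*23^1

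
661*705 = 466005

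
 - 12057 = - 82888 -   -  70831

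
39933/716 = 39933/716 = 55.77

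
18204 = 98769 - 80565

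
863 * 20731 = 17890853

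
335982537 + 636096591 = 972079128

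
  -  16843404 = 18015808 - 34859212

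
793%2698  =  793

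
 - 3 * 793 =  - 2379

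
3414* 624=2130336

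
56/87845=56/87845 = 0.00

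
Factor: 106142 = 2^1*73^1*727^1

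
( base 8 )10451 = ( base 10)4393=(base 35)3ki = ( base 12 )2661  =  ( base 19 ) C34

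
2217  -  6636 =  - 4419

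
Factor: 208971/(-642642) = - 2^(-1)*3^1*11^( - 1 )*13^( - 1)*31^1 = -93/286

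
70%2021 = 70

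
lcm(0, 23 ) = 0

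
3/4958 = 3/4958 = 0.00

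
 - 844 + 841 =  - 3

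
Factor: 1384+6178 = 2^1 *19^1*199^1 =7562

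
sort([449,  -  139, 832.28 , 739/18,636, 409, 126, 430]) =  [ -139,739/18, 126,  409,430, 449, 636, 832.28]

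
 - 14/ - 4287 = 14/4287 = 0.00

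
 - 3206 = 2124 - 5330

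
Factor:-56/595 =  -2^3*5^(  -  1)*17^(- 1 ) =-8/85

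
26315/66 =26315/66 =398.71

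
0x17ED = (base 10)6125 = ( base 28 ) 7ml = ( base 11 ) 4669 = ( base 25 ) 9k0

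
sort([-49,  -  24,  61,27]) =[ -49,  -  24,27,61]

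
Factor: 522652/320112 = 529/324 =2^( - 2)*3^(  -  4)*23^2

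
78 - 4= 74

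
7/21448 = 1/3064 = 0.00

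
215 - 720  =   - 505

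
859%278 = 25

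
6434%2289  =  1856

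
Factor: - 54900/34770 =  - 30/19 = -  2^1*3^1*5^1*19^(-1) 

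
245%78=11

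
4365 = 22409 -18044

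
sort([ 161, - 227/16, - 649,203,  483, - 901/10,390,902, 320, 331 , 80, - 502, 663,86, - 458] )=[ -649, - 502, - 458, - 901/10,-227/16,80, 86, 161,203,320 , 331,390 , 483, 663,902]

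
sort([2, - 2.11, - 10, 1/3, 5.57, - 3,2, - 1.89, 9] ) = [ - 10, - 3, - 2.11, - 1.89,1/3, 2, 2, 5.57, 9]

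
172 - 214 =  - 42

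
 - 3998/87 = -3998/87 = - 45.95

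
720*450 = 324000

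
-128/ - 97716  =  32/24429 = 0.00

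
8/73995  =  8/73995 = 0.00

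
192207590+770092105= 962299695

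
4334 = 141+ 4193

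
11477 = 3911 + 7566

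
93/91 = 93/91=1.02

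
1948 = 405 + 1543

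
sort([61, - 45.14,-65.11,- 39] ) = [ - 65.11,  -  45.14, - 39 , 61]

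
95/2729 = 95/2729= 0.03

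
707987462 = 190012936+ 517974526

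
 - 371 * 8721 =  - 3235491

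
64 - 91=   -  27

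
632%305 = 22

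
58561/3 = 58561/3= 19520.33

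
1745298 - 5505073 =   -  3759775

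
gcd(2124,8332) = 4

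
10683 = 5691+4992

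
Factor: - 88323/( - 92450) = 2^ ( - 1) * 3^1*5^( - 2 )*43^ ( - 2)*59^1*499^1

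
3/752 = 3/752 = 0.00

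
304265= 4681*65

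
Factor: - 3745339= - 13^1*61^1 * 4723^1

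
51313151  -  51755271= -442120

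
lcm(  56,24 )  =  168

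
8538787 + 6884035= 15422822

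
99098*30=2972940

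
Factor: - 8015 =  - 5^1*7^1*229^1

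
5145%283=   51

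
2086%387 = 151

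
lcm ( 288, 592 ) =10656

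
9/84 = 3/28 = 0.11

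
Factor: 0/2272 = 0 = 0^1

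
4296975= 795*5405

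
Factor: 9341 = 9341^1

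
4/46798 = 2/23399 = 0.00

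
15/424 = 15/424 = 0.04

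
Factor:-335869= - 17^1*23^1*859^1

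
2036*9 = 18324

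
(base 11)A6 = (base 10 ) 116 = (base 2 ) 1110100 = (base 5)431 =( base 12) 98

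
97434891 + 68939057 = 166373948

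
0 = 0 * 3831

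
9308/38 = 244 + 18/19= 244.95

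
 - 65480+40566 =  - 24914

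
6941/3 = 6941/3 = 2313.67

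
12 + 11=23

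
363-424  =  -61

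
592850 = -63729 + 656579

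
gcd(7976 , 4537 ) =1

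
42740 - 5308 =37432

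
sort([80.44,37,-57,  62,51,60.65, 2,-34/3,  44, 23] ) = [ - 57, - 34/3, 2,23, 37,  44, 51,60.65,62 , 80.44] 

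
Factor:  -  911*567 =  - 516537= - 3^4 * 7^1*911^1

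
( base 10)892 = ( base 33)R1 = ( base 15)3E7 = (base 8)1574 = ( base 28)13o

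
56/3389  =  56/3389=0.02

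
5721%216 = 105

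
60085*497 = 29862245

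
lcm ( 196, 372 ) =18228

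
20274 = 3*6758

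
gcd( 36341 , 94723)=1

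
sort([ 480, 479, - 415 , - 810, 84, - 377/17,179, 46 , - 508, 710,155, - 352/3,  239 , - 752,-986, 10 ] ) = [ - 986, - 810, - 752 , - 508, - 415, - 352/3, - 377/17, 10,46, 84, 155,179,239,479, 480,710]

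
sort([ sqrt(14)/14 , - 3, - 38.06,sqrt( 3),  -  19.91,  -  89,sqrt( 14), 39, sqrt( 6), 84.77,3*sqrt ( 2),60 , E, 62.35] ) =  [ -89, - 38.06, - 19.91, - 3,sqrt(14) /14,sqrt (3 ),  sqrt( 6 ), E, sqrt( 14),3*sqrt( 2),39,60 , 62.35,  84.77]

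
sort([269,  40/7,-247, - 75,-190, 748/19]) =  [  -  247,-190, - 75, 40/7,748/19, 269 ] 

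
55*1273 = 70015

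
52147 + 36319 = 88466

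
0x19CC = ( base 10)6604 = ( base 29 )7OL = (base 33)624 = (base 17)15E8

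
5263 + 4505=9768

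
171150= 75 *2282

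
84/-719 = -1 + 635/719 = -  0.12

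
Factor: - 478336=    - 2^7 * 37^1*101^1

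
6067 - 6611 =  - 544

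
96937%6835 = 1247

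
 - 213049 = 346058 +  - 559107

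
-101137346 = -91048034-10089312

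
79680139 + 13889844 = 93569983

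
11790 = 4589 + 7201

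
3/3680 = 3/3680 = 0.00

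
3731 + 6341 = 10072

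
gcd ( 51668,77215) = 1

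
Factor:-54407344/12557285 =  - 2^4*  5^( - 1)*13^(-1 )*17^1*317^1*631^1*193189^(  -  1)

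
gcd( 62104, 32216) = 8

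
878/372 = 439/186= 2.36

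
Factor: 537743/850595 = 5^( - 1)*17^ (-1 )*10007^(-1 )*537743^1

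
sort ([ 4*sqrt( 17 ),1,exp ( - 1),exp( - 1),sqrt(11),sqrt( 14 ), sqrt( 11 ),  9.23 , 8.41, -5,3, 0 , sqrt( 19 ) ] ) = [ - 5,0,exp( - 1 ),  exp( - 1),1,3,sqrt( 11 ),sqrt(11),sqrt(14),sqrt(19 ),8.41, 9.23,4*sqrt(17 )]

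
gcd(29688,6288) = 24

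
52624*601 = 31627024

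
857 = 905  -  48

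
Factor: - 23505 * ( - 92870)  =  2^1 * 3^1*5^2*37^1 * 251^1*1567^1=2182909350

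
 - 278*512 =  - 142336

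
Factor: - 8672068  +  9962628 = 2^6*5^1*37^1 * 109^1 = 1290560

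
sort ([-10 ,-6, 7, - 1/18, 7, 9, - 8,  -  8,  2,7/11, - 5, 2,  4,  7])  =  [  -  10,  -  8, - 8 , - 6, - 5, - 1/18, 7/11, 2,2 , 4,7,7, 7,9]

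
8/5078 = 4/2539= 0.00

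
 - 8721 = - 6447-2274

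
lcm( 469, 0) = 0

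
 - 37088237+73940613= 36852376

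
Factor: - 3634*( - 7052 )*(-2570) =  - 2^4*5^1*23^1*41^1*43^1*79^1*257^1 = -65861307760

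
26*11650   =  302900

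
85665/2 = 85665/2 = 42832.50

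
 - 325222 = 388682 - 713904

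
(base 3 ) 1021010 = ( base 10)921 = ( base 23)1h1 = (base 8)1631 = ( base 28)14p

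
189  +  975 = 1164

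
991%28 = 11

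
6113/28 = 218 + 9/28=218.32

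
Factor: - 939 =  - 3^1 *313^1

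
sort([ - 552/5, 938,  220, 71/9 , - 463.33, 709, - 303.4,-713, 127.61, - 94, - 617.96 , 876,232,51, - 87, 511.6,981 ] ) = [ - 713, - 617.96, - 463.33, - 303.4, - 552/5 , - 94,  -  87,71/9, 51,  127.61, 220  ,  232, 511.6, 709, 876, 938,981] 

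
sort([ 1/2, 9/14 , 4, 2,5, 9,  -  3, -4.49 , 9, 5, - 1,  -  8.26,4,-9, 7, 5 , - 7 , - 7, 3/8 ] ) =[  -  9, - 8.26,-7 ,-7,  -  4.49, - 3, - 1,3/8, 1/2, 9/14,2 , 4 , 4 , 5,5, 5,7,9 , 9]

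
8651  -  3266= 5385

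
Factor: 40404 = 2^2 * 3^1*7^1*13^1*37^1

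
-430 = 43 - 473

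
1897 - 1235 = 662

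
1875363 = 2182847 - 307484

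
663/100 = 663/100=   6.63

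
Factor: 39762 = 2^1*3^2*47^2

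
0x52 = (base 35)2c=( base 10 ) 82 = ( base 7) 145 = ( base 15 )57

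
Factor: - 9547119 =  - 3^3*29^1*89^1 * 137^1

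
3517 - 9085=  - 5568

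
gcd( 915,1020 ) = 15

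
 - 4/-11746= 2/5873 = 0.00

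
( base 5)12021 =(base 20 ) 246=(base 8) 1566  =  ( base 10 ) 886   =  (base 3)1012211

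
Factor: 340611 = 3^1*113537^1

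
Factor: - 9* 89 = -3^2 * 89^1 = -801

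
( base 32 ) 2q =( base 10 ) 90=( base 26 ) 3c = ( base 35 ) 2k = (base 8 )132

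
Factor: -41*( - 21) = 3^1*7^1*41^1 = 861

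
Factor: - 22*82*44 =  - 79376 = -2^4*11^2*41^1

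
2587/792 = 2587/792 =3.27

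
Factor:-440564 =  - 2^2*83^1*1327^1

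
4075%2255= 1820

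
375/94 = 3 + 93/94 = 3.99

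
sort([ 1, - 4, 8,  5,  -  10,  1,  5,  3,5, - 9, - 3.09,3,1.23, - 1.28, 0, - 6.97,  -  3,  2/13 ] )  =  [ - 10, - 9, - 6.97, - 4,  -  3.09, - 3, - 1.28,0,2/13,  1,  1, 1.23,3, 3,5,5, 5 , 8]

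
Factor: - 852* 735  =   - 2^2*3^2*5^1*7^2*71^1 = - 626220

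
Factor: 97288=2^3*12161^1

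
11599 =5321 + 6278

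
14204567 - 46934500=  -32729933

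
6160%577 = 390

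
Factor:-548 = -2^2*137^1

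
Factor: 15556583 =7^1 * 43^1*51683^1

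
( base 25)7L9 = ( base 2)1001100101101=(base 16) 132d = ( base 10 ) 4909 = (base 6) 34421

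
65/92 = 65/92 = 0.71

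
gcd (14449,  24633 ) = 1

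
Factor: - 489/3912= - 1/8= - 2^( - 3)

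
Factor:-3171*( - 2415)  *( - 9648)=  - 73884046320= - 2^4*3^4*5^1*7^2* 23^1*67^1*151^1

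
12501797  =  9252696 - - 3249101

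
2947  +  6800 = 9747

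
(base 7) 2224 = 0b1100100010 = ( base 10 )802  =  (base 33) OA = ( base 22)1ea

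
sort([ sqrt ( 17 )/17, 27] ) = [ sqrt( 17 ) /17, 27 ]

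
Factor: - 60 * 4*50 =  - 2^5*3^1*5^3 =-12000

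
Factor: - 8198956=  -  2^2*19^1*107881^1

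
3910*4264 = 16672240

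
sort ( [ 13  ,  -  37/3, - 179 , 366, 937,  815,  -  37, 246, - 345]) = [ - 345, - 179,  -  37,-37/3,13,246, 366 , 815,937 ]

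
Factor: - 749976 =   -  2^3*3^1 * 31249^1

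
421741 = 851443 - 429702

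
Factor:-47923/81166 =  - 2^ ( - 1)*17^1*2819^1*40583^(-1)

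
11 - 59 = - 48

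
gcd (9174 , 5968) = 2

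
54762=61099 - 6337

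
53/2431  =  53/2431 = 0.02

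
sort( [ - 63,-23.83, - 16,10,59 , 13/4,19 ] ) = [ -63,  -  23.83, - 16, 13/4,10 , 19,59]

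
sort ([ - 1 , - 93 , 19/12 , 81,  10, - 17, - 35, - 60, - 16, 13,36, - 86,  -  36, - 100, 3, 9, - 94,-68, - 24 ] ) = [ - 100, - 94, - 93, - 86, - 68, - 60 , - 36, - 35, - 24, - 17,-16, - 1, 19/12, 3, 9,10, 13, 36,  81]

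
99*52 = 5148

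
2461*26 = 63986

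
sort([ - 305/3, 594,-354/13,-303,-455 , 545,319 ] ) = [-455, - 303 ,-305/3, -354/13,319, 545, 594 ]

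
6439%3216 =7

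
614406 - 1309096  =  -694690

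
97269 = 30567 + 66702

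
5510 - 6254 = -744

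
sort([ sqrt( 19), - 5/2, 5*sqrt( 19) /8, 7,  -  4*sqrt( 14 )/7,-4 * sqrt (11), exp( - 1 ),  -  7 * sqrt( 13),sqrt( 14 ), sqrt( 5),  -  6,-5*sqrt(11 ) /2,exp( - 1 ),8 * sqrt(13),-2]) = [  -  7 * sqrt(13),-4*sqrt( 11),-5*sqrt( 11 ) /2,  -  6,-5/2, - 4*sqrt( 14 ) /7, - 2,exp(-1 ), exp ( - 1 ),sqrt( 5),5 * sqrt( 19 )/8 , sqrt( 14)  ,  sqrt( 19) , 7, 8*sqrt( 13) ] 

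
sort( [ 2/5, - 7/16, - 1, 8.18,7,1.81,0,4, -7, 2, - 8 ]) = [  -  8, - 7, - 1, - 7/16,0,2/5,1.81, 2 , 4,7, 8.18] 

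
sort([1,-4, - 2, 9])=[ - 4 , - 2,1, 9 ]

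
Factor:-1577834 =-2^1*337^1*2341^1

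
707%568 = 139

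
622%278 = 66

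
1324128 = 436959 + 887169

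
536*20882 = 11192752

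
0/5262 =0 = 0.00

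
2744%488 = 304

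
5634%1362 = 186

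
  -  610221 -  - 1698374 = 1088153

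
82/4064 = 41/2032 = 0.02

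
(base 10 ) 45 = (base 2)101101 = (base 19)27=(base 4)231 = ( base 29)1G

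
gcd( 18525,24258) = 39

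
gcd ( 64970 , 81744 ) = 2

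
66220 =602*110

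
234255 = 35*6693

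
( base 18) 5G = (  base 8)152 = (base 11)97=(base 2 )1101010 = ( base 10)106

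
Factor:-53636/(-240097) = 2^2*13^( - 1)*53^1*73^( - 1) = 212/949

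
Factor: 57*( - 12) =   -  2^2*3^2 * 19^1 = -684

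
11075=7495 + 3580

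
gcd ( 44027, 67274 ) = 1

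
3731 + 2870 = 6601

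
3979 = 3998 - 19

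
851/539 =851/539=1.58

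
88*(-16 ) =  - 1408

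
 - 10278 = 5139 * (- 2)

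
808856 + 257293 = 1066149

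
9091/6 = 9091/6 = 1515.17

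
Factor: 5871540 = 2^2*3^1*5^1 * 97859^1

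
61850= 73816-11966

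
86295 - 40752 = 45543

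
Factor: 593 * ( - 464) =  - 2^4 * 29^1 * 593^1 = -275152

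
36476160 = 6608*5520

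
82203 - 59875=22328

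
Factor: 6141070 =2^1  *5^1*13^1*97^1*487^1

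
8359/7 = 8359/7 = 1194.14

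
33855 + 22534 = 56389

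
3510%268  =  26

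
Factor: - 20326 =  - 2^1*10163^1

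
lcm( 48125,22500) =1732500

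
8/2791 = 8/2791= 0.00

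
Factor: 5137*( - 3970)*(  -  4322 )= 88142392580 = 2^2 * 5^1*11^1*397^1*467^1*2161^1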